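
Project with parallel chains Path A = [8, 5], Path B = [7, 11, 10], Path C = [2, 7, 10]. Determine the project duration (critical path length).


Path A: 8 + 5 = 13
Path B: 7 + 11 + 10 = 28
Path C: 2 + 7 + 10 = 19
Critical path = longest = max(13, 28, 19)
= 28 (Path B)


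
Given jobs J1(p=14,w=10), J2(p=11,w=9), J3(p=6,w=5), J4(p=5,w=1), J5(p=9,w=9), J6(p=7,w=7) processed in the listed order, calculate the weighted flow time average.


Completion times:
  J1: C=14, w×C=10×14=140
  J2: C=25, w×C=9×25=225
  J3: C=31, w×C=5×31=155
  J4: C=36, w×C=1×36=36
  J5: C=45, w×C=9×45=405
  J6: C=52, w×C=7×52=364
Sum w×C = 1325
Sum w = 41
Weighted avg = 1325/41
= 32.32


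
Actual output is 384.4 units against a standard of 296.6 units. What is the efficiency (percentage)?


Efficiency = (actual / standard) × 100
= (384.4 / 296.6) × 100
= 129.6%


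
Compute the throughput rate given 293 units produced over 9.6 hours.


Throughput = units / time
= 293 / 9.6
= 30.5 units/hour


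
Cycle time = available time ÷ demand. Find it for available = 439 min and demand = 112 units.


Cycle time = available time / demand
= 439 / 112
= 3.92 min/unit


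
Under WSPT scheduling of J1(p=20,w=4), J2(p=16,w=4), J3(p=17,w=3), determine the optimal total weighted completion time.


WSPT order (by p/w): J2 → J1 → J3
  J2: C=16, w·C=4×16=64
  J1: C=36, w·C=4×36=144
  J3: C=53, w·C=3×53=159
Σ w·C = 367
= 367


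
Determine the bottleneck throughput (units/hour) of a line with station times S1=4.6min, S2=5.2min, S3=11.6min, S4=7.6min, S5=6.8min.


Bottleneck = longest station time
Station times: [4.6, 5.2, 11.6, 7.6, 6.8]
Max = 11.6 min
Rate = 60 / 11.6
= 5.17 units/hour (bottleneck: 11.6min)


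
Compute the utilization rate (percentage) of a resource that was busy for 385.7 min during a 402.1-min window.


Utilization = busy / total × 100
= 385.7 / 402.1 × 100
= 95.9%


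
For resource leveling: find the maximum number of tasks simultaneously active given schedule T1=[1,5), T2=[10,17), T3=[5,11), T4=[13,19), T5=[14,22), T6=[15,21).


Check each time point for overlaps:
  t=15: 4 tasks active (T2, T4, T5, T6)
Max concurrent = 4


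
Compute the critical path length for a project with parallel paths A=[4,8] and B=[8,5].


Path A: 4 + 8 = 12
Path B: 8 + 5 = 13
Critical path = longest = max(12, 13)
= 13 (Path B)


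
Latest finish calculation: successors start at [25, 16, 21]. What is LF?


LF = min of all successor start times
Successors start at: [25, 16, 21]
LF = min(25, 16, 21)
= 16


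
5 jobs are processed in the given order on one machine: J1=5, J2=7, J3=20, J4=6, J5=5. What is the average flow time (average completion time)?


Completion times:
  J1: completes at 5
  J2: completes at 12
  J3: completes at 32
  J4: completes at 38
  J5: completes at 43
Sum = 130
Average = 130/5
= 26.00


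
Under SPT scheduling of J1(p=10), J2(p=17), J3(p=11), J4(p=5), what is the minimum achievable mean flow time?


SPT order: J4 → J1 → J3 → J2
Completion times:
  J4: C=5
  J1: C=15
  J3: C=26
  J2: C=43
Sum = 89, n = 4
Mean flow = 89/4
= 22.25


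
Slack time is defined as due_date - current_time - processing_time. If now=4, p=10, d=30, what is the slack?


Slack = due - current_time - processing
= 30 - 4 - 10
= 16


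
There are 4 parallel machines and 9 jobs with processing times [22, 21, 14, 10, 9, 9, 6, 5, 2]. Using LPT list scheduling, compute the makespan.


Jobs (LPT sorted): [22, 21, 14, 10, 9, 9, 6, 5, 2]
Machines: 4
  J=22 → Machine 1 (load: 0+22=22)
  J=21 → Machine 2 (load: 0+21=21)
  J=14 → Machine 3 (load: 0+14=14)
  J=10 → Machine 4 (load: 0+10=10)
  J=9 → Machine 4 (load: 10+9=19)
  J=9 → Machine 3 (load: 14+9=23)
  J=6 → Machine 4 (load: 19+6=25)
  J=5 → Machine 2 (load: 21+5=26)
  J=2 → Machine 1 (load: 22+2=24)
Machine loads: [24, 26, 23, 25]
Makespan = max = 26 time units


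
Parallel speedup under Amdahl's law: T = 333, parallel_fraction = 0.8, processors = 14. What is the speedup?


Amdahl's law: T_p = T × ((1-p) + p/N)
= 333 × ((1-0.8) + 0.8/14)
= 333 × (0.20 + 0.0571)
= 333 × 0.2571
= 85.63
Speedup = 333/85.63
= 3.89×


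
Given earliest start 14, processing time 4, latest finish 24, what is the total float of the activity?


EF = ES + duration = 14 + 4 = 18
LS = LF - duration = 24 - 4 = 20
Total Float = LF - EF = 24 - 18
(or LS - ES = 20 - 14)
= 6


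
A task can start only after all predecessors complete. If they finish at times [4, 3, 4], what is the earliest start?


ES = max of all predecessor completion times
Predecessors: [4, 3, 4]
ES = max(4, 3, 4)
= 4


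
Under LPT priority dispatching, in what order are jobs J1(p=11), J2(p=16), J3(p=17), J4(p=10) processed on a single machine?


LPT: sort by longest processing time first
  J3: p=17
  J2: p=16
  J1: p=11
  J4: p=10
Order: J3 → J2 → J1 → J4


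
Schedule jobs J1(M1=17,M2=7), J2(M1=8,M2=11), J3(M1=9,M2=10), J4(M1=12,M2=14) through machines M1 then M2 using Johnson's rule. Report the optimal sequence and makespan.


Johnson's rule:
Group 1 (M1≤M2, sort by M1): ['J2', 'J3', 'J4']
Group 2 (M1>M2, sort desc M2): ['J1']
Sequence: J2 → J3 → J4 → J1
Makespan calculation:
  J2: M1 done=8, M2 done=19
  J3: M1 done=17, M2 done=29
  J4: M1 done=29, M2 done=43
  J1: M1 done=46, M2 done=53
= Sequence: J2 → J3 → J4 → J1, Makespan: 53


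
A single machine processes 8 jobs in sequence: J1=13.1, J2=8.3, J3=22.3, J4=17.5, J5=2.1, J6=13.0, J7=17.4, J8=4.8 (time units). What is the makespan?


Sequential makespan: sum all processing times
= 13.1 + 8.3 + 22.3 + 17.5 + 2.1 + 13.0 + 17.4 + 4.8
= 98.5 time units


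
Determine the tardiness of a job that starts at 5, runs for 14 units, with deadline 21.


Completion = start + processing = 5 + 14 = 19
Tardiness = max(0, C - d) = max(0, 19 - 21)
= max(0, -2)
= 0


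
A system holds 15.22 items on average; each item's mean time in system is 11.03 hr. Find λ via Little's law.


Little's law: L = λW → λ = L / W
= 15.22 / 11.03
= 1.38 per hour


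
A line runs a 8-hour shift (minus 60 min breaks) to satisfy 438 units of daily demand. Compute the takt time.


Available = 8×60 - 60 = 420 min
Takt time = 420 / 438
= 0.96 min/unit


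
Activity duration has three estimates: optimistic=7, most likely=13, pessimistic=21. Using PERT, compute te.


te = (o + 4m + p) / 6
= (7 + 4×13 + 21) / 6
= (7 + 52 + 21) / 6
= 80 / 6
= 13.33


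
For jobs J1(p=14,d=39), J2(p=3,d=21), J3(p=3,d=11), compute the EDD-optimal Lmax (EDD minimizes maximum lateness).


EDD order: J3 → J2 → J1
Completion and lateness:
  J3: C=3, d=11, L=3-11=-8
  J2: C=6, d=21, L=6-21=-15
  J1: C=20, d=39, L=20-39=-19
Lmax = max(-8, -15, -19)
= -8


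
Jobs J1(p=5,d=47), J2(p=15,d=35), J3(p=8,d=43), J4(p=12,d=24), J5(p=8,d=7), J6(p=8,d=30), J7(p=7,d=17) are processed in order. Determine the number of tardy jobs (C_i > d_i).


Completion vs due date:
  J1: C=5, d=47 → on time
  J2: C=20, d=35 → on time
  J3: C=28, d=43 → on time
  J4: C=40, d=24 → TARDY
  J5: C=48, d=7 → TARDY
  J6: C=56, d=30 → TARDY
  J7: C=63, d=17 → TARDY
Tardy jobs: J4, J5, J6, J7
Count = 4


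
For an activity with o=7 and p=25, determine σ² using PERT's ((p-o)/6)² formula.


σ² = ((p - o) / 6)² = (p - o)² / 36
= (25 - 7)² / 36
= 18² / 36
= 324 / 36
= 9.0000


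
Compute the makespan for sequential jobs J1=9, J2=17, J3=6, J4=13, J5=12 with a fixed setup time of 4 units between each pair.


Makespan = Σ processing + (n-1) × setup
= (9 + 17 + 6 + 13 + 12) + (5-1)×4
= 57 + 16
= 73 time units


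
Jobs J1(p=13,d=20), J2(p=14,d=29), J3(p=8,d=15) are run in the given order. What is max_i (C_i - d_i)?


Lateness per job (L = C - d):
  J1: C=13, d=20, L=-7
  J2: C=27, d=29, L=-2
  J3: C=35, d=15, L=20
Lmax = max(-7, -2, 20)
= 20


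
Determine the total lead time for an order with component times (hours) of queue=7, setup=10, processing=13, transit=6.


Lead time = queue + setup + processing + transit
= 7 + 10 + 13 + 6
= 36 hours


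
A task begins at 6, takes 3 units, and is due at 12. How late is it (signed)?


Completion = 6 + 3 = 9
Lateness = C - d = 9 - 12
= -3


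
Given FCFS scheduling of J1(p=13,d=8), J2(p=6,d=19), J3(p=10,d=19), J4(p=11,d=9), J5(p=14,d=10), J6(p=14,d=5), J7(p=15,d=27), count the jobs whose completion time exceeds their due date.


Completion vs due date:
  J1: C=13, d=8 → TARDY
  J2: C=19, d=19 → on time
  J3: C=29, d=19 → TARDY
  J4: C=40, d=9 → TARDY
  J5: C=54, d=10 → TARDY
  J6: C=68, d=5 → TARDY
  J7: C=83, d=27 → TARDY
Tardy jobs: J1, J3, J4, J5, J6, J7
Count = 6


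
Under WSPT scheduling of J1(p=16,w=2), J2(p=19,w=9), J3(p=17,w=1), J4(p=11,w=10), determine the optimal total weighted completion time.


WSPT order (by p/w): J4 → J2 → J1 → J3
  J4: C=11, w·C=10×11=110
  J2: C=30, w·C=9×30=270
  J1: C=46, w·C=2×46=92
  J3: C=63, w·C=1×63=63
Σ w·C = 535
= 535


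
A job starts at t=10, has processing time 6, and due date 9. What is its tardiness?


Completion = start + processing = 10 + 6 = 16
Tardiness = max(0, C - d) = max(0, 16 - 9)
= max(0, 7)
= 7


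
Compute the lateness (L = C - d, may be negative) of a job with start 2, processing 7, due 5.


Completion = 2 + 7 = 9
Lateness = C - d = 9 - 5
= 4


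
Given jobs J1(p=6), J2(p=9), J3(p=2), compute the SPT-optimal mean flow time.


SPT order: J3 → J1 → J2
Completion times:
  J3: C=2
  J1: C=8
  J2: C=17
Sum = 27, n = 3
Mean flow = 27/3
= 9.00


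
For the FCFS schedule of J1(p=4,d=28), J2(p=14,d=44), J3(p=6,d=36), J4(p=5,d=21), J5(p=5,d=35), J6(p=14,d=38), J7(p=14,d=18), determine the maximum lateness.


Lateness per job (L = C - d):
  J1: C=4, d=28, L=-24
  J2: C=18, d=44, L=-26
  J3: C=24, d=36, L=-12
  J4: C=29, d=21, L=8
  J5: C=34, d=35, L=-1
  J6: C=48, d=38, L=10
  J7: C=62, d=18, L=44
Lmax = max(-24, -26, -12, 8, -1, 10, 44)
= 44


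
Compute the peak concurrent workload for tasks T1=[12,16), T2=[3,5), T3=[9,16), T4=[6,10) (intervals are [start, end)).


Check each time point for overlaps:
  t=9: 2 tasks active (T3, T4)
Max concurrent = 2


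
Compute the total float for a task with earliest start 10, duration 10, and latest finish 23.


EF = ES + duration = 10 + 10 = 20
LS = LF - duration = 23 - 10 = 13
Total Float = LF - EF = 23 - 20
(or LS - ES = 13 - 10)
= 3


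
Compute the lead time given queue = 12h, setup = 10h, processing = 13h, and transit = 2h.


Lead time = queue + setup + processing + transit
= 12 + 10 + 13 + 2
= 37 hours


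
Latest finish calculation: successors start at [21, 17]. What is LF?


LF = min of all successor start times
Successors start at: [21, 17]
LF = min(21, 17)
= 17


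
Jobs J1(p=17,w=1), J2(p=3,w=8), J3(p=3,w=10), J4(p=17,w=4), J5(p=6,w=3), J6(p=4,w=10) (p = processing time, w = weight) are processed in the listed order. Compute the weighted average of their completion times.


Completion times:
  J1: C=17, w×C=1×17=17
  J2: C=20, w×C=8×20=160
  J3: C=23, w×C=10×23=230
  J4: C=40, w×C=4×40=160
  J5: C=46, w×C=3×46=138
  J6: C=50, w×C=10×50=500
Sum w×C = 1205
Sum w = 36
Weighted avg = 1205/36
= 33.47


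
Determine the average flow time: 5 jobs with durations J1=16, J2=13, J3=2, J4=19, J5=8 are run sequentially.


Completion times:
  J1: completes at 16
  J2: completes at 29
  J3: completes at 31
  J4: completes at 50
  J5: completes at 58
Sum = 184
Average = 184/5
= 36.80


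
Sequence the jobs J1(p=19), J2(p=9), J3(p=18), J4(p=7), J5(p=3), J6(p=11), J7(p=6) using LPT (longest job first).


LPT: sort by longest processing time first
  J1: p=19
  J3: p=18
  J6: p=11
  J2: p=9
  J4: p=7
  J7: p=6
  J5: p=3
Order: J1 → J3 → J6 → J2 → J4 → J7 → J5


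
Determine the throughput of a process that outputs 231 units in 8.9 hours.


Throughput = units / time
= 231 / 8.9
= 26.0 units/hour


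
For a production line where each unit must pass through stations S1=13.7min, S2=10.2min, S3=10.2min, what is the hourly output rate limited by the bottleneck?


Bottleneck = longest station time
Station times: [13.7, 10.2, 10.2]
Max = 13.7 min
Rate = 60 / 13.7
= 4.38 units/hour (bottleneck: 13.7min)


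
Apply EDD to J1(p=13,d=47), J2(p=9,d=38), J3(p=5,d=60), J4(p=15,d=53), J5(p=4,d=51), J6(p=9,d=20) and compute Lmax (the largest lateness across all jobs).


EDD order: J6 → J2 → J1 → J5 → J4 → J3
Completion and lateness:
  J6: C=9, d=20, L=9-20=-11
  J2: C=18, d=38, L=18-38=-20
  J1: C=31, d=47, L=31-47=-16
  J5: C=35, d=51, L=35-51=-16
  J4: C=50, d=53, L=50-53=-3
  J3: C=55, d=60, L=55-60=-5
Lmax = max(-11, -20, -16, -16, -3, -5)
= -3


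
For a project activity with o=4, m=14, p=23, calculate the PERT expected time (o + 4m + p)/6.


te = (o + 4m + p) / 6
= (4 + 4×14 + 23) / 6
= (4 + 56 + 23) / 6
= 83 / 6
= 13.83


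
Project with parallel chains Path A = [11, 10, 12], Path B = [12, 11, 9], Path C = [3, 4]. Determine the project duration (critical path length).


Path A: 11 + 10 + 12 = 33
Path B: 12 + 11 + 9 = 32
Path C: 3 + 4 = 7
Critical path = longest = max(33, 32, 7)
= 33 (Path A)


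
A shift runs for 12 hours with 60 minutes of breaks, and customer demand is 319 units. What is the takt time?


Available = 12×60 - 60 = 660 min
Takt time = 660 / 319
= 2.07 min/unit


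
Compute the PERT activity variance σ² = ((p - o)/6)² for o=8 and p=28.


σ² = ((p - o) / 6)² = (p - o)² / 36
= (28 - 8)² / 36
= 20² / 36
= 400 / 36
= 11.1111


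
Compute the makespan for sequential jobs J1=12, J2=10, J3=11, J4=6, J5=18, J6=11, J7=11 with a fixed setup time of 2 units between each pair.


Makespan = Σ processing + (n-1) × setup
= (12 + 10 + 11 + 6 + 18 + 11 + 11) + (7-1)×2
= 79 + 12
= 91 time units


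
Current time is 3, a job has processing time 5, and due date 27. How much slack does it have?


Slack = due - current_time - processing
= 27 - 3 - 5
= 19


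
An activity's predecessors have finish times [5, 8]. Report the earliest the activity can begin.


ES = max of all predecessor completion times
Predecessors: [5, 8]
ES = max(5, 8)
= 8


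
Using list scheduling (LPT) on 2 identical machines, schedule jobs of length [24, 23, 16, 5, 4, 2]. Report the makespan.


Jobs (LPT sorted): [24, 23, 16, 5, 4, 2]
Machines: 2
  J=24 → Machine 1 (load: 0+24=24)
  J=23 → Machine 2 (load: 0+23=23)
  J=16 → Machine 2 (load: 23+16=39)
  J=5 → Machine 1 (load: 24+5=29)
  J=4 → Machine 1 (load: 29+4=33)
  J=2 → Machine 1 (load: 33+2=35)
Machine loads: [35, 39]
Makespan = max = 39 time units


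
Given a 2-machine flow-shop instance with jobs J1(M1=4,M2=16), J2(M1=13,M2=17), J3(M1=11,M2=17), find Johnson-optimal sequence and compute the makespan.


Johnson's rule:
Group 1 (M1≤M2, sort by M1): ['J1', 'J3', 'J2']
Group 2 (M1>M2, sort desc M2): []
Sequence: J1 → J3 → J2
Makespan calculation:
  J1: M1 done=4, M2 done=20
  J3: M1 done=15, M2 done=37
  J2: M1 done=28, M2 done=54
= Sequence: J1 → J3 → J2, Makespan: 54


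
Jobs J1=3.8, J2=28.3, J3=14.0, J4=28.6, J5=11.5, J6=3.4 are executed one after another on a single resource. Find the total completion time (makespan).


Sequential makespan: sum all processing times
= 3.8 + 28.3 + 14.0 + 28.6 + 11.5 + 3.4
= 89.6 time units


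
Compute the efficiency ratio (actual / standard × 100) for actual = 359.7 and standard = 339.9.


Efficiency = (actual / standard) × 100
= (359.7 / 339.9) × 100
= 105.8%


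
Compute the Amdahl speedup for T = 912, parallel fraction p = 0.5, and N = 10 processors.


Amdahl's law: T_p = T × ((1-p) + p/N)
= 912 × ((1-0.5) + 0.5/10)
= 912 × (0.50 + 0.0500)
= 912 × 0.5500
= 501.60
Speedup = 912/501.60
= 1.82×


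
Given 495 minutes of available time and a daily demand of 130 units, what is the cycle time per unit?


Cycle time = available time / demand
= 495 / 130
= 3.81 min/unit


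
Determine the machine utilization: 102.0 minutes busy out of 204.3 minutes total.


Utilization = busy / total × 100
= 102.0 / 204.3 × 100
= 49.9%


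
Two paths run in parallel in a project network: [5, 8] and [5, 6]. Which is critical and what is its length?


Path A: 5 + 8 = 13
Path B: 5 + 6 = 11
Critical path = longest = max(13, 11)
= 13 (Path A)


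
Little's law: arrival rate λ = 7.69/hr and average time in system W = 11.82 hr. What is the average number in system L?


Little's law: L = λ × W
= 7.69 × 11.82
= 90.90


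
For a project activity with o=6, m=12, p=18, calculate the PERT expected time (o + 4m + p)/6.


te = (o + 4m + p) / 6
= (6 + 4×12 + 18) / 6
= (6 + 48 + 18) / 6
= 72 / 6
= 12.00


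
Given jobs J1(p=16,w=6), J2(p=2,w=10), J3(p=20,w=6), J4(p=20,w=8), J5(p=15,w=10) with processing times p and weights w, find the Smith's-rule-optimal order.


WSPT (Smith's rule): sort by p/w ascending
  J2: p/w = 2/10 = 0.200
  J5: p/w = 15/10 = 1.500
  J4: p/w = 20/8 = 2.500
  J1: p/w = 16/6 = 2.667
  J3: p/w = 20/6 = 3.333
Order: J2 → J5 → J4 → J1 → J3


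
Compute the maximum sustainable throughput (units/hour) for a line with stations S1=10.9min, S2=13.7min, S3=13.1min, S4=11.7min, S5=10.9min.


Bottleneck = longest station time
Station times: [10.9, 13.7, 13.1, 11.7, 10.9]
Max = 13.7 min
Rate = 60 / 13.7
= 4.38 units/hour (bottleneck: 13.7min)


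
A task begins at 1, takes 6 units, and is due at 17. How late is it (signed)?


Completion = 1 + 6 = 7
Lateness = C - d = 7 - 17
= -10


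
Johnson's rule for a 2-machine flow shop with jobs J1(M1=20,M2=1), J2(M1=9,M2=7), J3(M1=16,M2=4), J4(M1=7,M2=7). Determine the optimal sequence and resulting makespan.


Johnson's rule:
Group 1 (M1≤M2, sort by M1): ['J4']
Group 2 (M1>M2, sort desc M2): ['J2', 'J3', 'J1']
Sequence: J4 → J2 → J3 → J1
Makespan calculation:
  J4: M1 done=7, M2 done=14
  J2: M1 done=16, M2 done=23
  J3: M1 done=32, M2 done=36
  J1: M1 done=52, M2 done=53
= Sequence: J4 → J2 → J3 → J1, Makespan: 53


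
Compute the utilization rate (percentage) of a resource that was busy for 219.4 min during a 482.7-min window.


Utilization = busy / total × 100
= 219.4 / 482.7 × 100
= 45.5%


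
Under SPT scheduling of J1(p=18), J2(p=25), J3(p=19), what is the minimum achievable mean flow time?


SPT order: J1 → J3 → J2
Completion times:
  J1: C=18
  J3: C=37
  J2: C=62
Sum = 117, n = 3
Mean flow = 117/3
= 39.00


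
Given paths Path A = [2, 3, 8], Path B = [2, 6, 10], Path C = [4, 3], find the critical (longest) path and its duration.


Path A: 2 + 3 + 8 = 13
Path B: 2 + 6 + 10 = 18
Path C: 4 + 3 = 7
Critical path = longest = max(13, 18, 7)
= 18 (Path B)


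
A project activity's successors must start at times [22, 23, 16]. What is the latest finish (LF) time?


LF = min of all successor start times
Successors start at: [22, 23, 16]
LF = min(22, 23, 16)
= 16


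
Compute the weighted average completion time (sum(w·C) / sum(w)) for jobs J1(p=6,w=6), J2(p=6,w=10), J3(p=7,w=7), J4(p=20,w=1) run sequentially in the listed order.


Completion times:
  J1: C=6, w×C=6×6=36
  J2: C=12, w×C=10×12=120
  J3: C=19, w×C=7×19=133
  J4: C=39, w×C=1×39=39
Sum w×C = 328
Sum w = 24
Weighted avg = 328/24
= 13.67


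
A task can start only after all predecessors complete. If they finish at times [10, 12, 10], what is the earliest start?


ES = max of all predecessor completion times
Predecessors: [10, 12, 10]
ES = max(10, 12, 10)
= 12


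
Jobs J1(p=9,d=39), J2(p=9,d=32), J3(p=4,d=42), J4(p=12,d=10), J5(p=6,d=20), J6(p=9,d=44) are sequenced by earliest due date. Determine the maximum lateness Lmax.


EDD order: J4 → J5 → J2 → J1 → J3 → J6
Completion and lateness:
  J4: C=12, d=10, L=12-10=2
  J5: C=18, d=20, L=18-20=-2
  J2: C=27, d=32, L=27-32=-5
  J1: C=36, d=39, L=36-39=-3
  J3: C=40, d=42, L=40-42=-2
  J6: C=49, d=44, L=49-44=5
Lmax = max(2, -2, -5, -3, -2, 5)
= 5


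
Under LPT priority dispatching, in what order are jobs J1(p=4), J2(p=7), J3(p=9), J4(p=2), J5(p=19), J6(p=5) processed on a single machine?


LPT: sort by longest processing time first
  J5: p=19
  J3: p=9
  J2: p=7
  J6: p=5
  J1: p=4
  J4: p=2
Order: J5 → J3 → J2 → J6 → J1 → J4


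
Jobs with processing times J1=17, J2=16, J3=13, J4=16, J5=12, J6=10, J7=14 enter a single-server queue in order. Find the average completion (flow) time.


Completion times:
  J1: completes at 17
  J2: completes at 33
  J3: completes at 46
  J4: completes at 62
  J5: completes at 74
  J6: completes at 84
  J7: completes at 98
Sum = 414
Average = 414/7
= 59.14


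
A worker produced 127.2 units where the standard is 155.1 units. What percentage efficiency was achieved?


Efficiency = (actual / standard) × 100
= (127.2 / 155.1) × 100
= 82.0%


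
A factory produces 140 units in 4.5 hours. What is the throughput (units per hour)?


Throughput = units / time
= 140 / 4.5
= 31.1 units/hour


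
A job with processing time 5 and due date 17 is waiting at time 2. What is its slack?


Slack = due - current_time - processing
= 17 - 2 - 5
= 10


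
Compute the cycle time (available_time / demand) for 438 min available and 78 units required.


Cycle time = available time / demand
= 438 / 78
= 5.62 min/unit


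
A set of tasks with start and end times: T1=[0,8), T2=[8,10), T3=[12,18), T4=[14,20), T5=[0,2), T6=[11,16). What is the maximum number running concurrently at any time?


Check each time point for overlaps:
  t=14: 3 tasks active (T3, T4, T6)
Max concurrent = 3


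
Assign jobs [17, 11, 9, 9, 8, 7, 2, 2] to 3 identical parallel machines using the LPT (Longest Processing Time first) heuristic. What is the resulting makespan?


Jobs (LPT sorted): [17, 11, 9, 9, 8, 7, 2, 2]
Machines: 3
  J=17 → Machine 1 (load: 0+17=17)
  J=11 → Machine 2 (load: 0+11=11)
  J=9 → Machine 3 (load: 0+9=9)
  J=9 → Machine 3 (load: 9+9=18)
  J=8 → Machine 2 (load: 11+8=19)
  J=7 → Machine 1 (load: 17+7=24)
  J=2 → Machine 3 (load: 18+2=20)
  J=2 → Machine 2 (load: 19+2=21)
Machine loads: [24, 21, 20]
Makespan = max = 24 time units


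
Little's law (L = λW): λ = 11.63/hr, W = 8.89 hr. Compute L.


Little's law: L = λ × W
= 11.63 × 8.89
= 103.39


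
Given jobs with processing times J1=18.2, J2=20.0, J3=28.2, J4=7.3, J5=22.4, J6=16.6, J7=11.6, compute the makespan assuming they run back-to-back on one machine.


Sequential makespan: sum all processing times
= 18.2 + 20.0 + 28.2 + 7.3 + 22.4 + 16.6 + 11.6
= 124.3 time units


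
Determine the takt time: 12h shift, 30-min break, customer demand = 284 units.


Available = 12×60 - 30 = 690 min
Takt time = 690 / 284
= 2.43 min/unit


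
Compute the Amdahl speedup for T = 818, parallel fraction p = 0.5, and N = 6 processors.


Amdahl's law: T_p = T × ((1-p) + p/N)
= 818 × ((1-0.5) + 0.5/6)
= 818 × (0.50 + 0.0833)
= 818 × 0.5833
= 477.17
Speedup = 818/477.17
= 1.71×


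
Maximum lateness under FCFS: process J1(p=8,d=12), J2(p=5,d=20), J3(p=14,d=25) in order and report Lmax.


Lateness per job (L = C - d):
  J1: C=8, d=12, L=-4
  J2: C=13, d=20, L=-7
  J3: C=27, d=25, L=2
Lmax = max(-4, -7, 2)
= 2


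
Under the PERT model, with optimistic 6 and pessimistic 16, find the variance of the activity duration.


σ² = ((p - o) / 6)² = (p - o)² / 36
= (16 - 6)² / 36
= 10² / 36
= 100 / 36
= 2.7778


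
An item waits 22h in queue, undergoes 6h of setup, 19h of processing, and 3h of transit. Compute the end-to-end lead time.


Lead time = queue + setup + processing + transit
= 22 + 6 + 19 + 3
= 50 hours


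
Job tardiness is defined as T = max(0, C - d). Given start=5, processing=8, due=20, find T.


Completion = start + processing = 5 + 8 = 13
Tardiness = max(0, C - d) = max(0, 13 - 20)
= max(0, -7)
= 0


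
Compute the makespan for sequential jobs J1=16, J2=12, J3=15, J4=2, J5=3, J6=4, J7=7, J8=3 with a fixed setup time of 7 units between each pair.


Makespan = Σ processing + (n-1) × setup
= (16 + 12 + 15 + 2 + 3 + 4 + 7 + 3) + (8-1)×7
= 62 + 49
= 111 time units


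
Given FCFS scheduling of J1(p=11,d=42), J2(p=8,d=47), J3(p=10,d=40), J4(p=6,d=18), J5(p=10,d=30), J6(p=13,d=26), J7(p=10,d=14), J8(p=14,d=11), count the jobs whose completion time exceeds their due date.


Completion vs due date:
  J1: C=11, d=42 → on time
  J2: C=19, d=47 → on time
  J3: C=29, d=40 → on time
  J4: C=35, d=18 → TARDY
  J5: C=45, d=30 → TARDY
  J6: C=58, d=26 → TARDY
  J7: C=68, d=14 → TARDY
  J8: C=82, d=11 → TARDY
Tardy jobs: J4, J5, J6, J7, J8
Count = 5


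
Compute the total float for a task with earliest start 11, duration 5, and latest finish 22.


EF = ES + duration = 11 + 5 = 16
LS = LF - duration = 22 - 5 = 17
Total Float = LF - EF = 22 - 16
(or LS - ES = 17 - 11)
= 6


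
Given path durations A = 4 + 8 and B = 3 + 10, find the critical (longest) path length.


Path A: 4 + 8 = 12
Path B: 3 + 10 = 13
Critical path = longest = max(12, 13)
= 13 (Path B)


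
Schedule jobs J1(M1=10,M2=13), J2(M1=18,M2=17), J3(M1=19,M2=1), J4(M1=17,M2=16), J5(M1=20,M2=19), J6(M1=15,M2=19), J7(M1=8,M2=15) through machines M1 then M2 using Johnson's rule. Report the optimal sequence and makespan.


Johnson's rule:
Group 1 (M1≤M2, sort by M1): ['J7', 'J1', 'J6']
Group 2 (M1>M2, sort desc M2): ['J5', 'J2', 'J4', 'J3']
Sequence: J7 → J1 → J6 → J5 → J2 → J4 → J3
Makespan calculation:
  J7: M1 done=8, M2 done=23
  J1: M1 done=18, M2 done=36
  J6: M1 done=33, M2 done=55
  J5: M1 done=53, M2 done=74
  J2: M1 done=71, M2 done=91
  J4: M1 done=88, M2 done=107
  J3: M1 done=107, M2 done=108
= Sequence: J7 → J1 → J6 → J5 → J2 → J4 → J3, Makespan: 108


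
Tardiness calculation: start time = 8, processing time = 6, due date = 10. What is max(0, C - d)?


Completion = start + processing = 8 + 6 = 14
Tardiness = max(0, C - d) = max(0, 14 - 10)
= max(0, 4)
= 4


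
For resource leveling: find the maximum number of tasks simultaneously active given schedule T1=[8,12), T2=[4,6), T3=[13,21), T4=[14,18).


Check each time point for overlaps:
  t=14: 2 tasks active (T3, T4)
Max concurrent = 2


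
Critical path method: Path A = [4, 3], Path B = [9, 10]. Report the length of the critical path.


Path A: 4 + 3 = 7
Path B: 9 + 10 = 19
Critical path = longest = max(7, 19)
= 19 (Path B)


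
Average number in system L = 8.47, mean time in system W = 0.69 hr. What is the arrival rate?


Little's law: L = λW → λ = L / W
= 8.47 / 0.69
= 12.28 per hour


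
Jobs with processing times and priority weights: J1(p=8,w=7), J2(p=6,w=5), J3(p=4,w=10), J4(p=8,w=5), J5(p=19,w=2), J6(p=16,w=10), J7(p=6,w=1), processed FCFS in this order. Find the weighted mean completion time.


Completion times:
  J1: C=8, w×C=7×8=56
  J2: C=14, w×C=5×14=70
  J3: C=18, w×C=10×18=180
  J4: C=26, w×C=5×26=130
  J5: C=45, w×C=2×45=90
  J6: C=61, w×C=10×61=610
  J7: C=67, w×C=1×67=67
Sum w×C = 1203
Sum w = 40
Weighted avg = 1203/40
= 30.07


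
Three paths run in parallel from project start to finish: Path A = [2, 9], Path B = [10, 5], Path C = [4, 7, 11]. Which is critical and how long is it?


Path A: 2 + 9 = 11
Path B: 10 + 5 = 15
Path C: 4 + 7 + 11 = 22
Critical path = longest = max(11, 15, 22)
= 22 (Path C)


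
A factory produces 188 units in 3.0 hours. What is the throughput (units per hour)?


Throughput = units / time
= 188 / 3.0
= 62.7 units/hour


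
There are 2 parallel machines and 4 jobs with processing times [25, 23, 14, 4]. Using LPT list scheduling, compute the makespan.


Jobs (LPT sorted): [25, 23, 14, 4]
Machines: 2
  J=25 → Machine 1 (load: 0+25=25)
  J=23 → Machine 2 (load: 0+23=23)
  J=14 → Machine 2 (load: 23+14=37)
  J=4 → Machine 1 (load: 25+4=29)
Machine loads: [29, 37]
Makespan = max = 37 time units


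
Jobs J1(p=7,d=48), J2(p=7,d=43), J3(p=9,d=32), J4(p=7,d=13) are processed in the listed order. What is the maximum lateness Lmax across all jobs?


Lateness per job (L = C - d):
  J1: C=7, d=48, L=-41
  J2: C=14, d=43, L=-29
  J3: C=23, d=32, L=-9
  J4: C=30, d=13, L=17
Lmax = max(-41, -29, -9, 17)
= 17


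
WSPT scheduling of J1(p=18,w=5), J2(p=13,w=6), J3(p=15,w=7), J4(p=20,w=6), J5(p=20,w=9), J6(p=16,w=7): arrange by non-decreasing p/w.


WSPT (Smith's rule): sort by p/w ascending
  J3: p/w = 15/7 = 2.143
  J2: p/w = 13/6 = 2.167
  J5: p/w = 20/9 = 2.222
  J6: p/w = 16/7 = 2.286
  J4: p/w = 20/6 = 3.333
  J1: p/w = 18/5 = 3.600
Order: J3 → J2 → J5 → J6 → J4 → J1


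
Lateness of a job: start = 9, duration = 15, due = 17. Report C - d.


Completion = 9 + 15 = 24
Lateness = C - d = 24 - 17
= 7


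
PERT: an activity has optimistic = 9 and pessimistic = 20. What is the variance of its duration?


σ² = ((p - o) / 6)² = (p - o)² / 36
= (20 - 9)² / 36
= 11² / 36
= 121 / 36
= 3.3611


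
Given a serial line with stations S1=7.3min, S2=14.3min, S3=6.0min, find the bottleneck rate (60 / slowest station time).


Bottleneck = longest station time
Station times: [7.3, 14.3, 6.0]
Max = 14.3 min
Rate = 60 / 14.3
= 4.20 units/hour (bottleneck: 14.3min)


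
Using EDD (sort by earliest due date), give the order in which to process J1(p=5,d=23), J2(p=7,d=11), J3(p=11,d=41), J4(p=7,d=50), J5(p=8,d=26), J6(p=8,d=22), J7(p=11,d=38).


EDD: sort by earliest due date
  J2: d=11, p=7
  J6: d=22, p=8
  J1: d=23, p=5
  J5: d=26, p=8
  J7: d=38, p=11
  J3: d=41, p=11
  J4: d=50, p=7
Order: J2 → J6 → J1 → J5 → J7 → J3 → J4


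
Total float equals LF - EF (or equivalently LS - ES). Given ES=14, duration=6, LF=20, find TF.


EF = ES + duration = 14 + 6 = 20
LS = LF - duration = 20 - 6 = 14
Total Float = LF - EF = 20 - 20
(or LS - ES = 14 - 14)
= 0


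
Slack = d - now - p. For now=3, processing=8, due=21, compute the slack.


Slack = due - current_time - processing
= 21 - 3 - 8
= 10


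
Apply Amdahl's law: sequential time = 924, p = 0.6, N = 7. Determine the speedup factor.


Amdahl's law: T_p = T × ((1-p) + p/N)
= 924 × ((1-0.6) + 0.6/7)
= 924 × (0.40 + 0.0857)
= 924 × 0.4857
= 448.80
Speedup = 924/448.80
= 2.06×


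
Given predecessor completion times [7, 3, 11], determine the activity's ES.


ES = max of all predecessor completion times
Predecessors: [7, 3, 11]
ES = max(7, 3, 11)
= 11


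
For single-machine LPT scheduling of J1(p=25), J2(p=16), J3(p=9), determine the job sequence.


LPT: sort by longest processing time first
  J1: p=25
  J2: p=16
  J3: p=9
Order: J1 → J2 → J3


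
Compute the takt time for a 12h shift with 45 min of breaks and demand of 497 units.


Available = 12×60 - 45 = 675 min
Takt time = 675 / 497
= 1.36 min/unit


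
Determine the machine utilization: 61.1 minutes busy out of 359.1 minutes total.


Utilization = busy / total × 100
= 61.1 / 359.1 × 100
= 17.0%


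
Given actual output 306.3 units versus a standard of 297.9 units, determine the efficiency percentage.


Efficiency = (actual / standard) × 100
= (306.3 / 297.9) × 100
= 102.8%


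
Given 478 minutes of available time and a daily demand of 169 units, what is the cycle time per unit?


Cycle time = available time / demand
= 478 / 169
= 2.83 min/unit


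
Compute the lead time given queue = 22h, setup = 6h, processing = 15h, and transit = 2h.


Lead time = queue + setup + processing + transit
= 22 + 6 + 15 + 2
= 45 hours


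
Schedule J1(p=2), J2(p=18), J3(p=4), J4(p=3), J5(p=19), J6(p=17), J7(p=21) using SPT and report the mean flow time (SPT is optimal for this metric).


SPT order: J1 → J4 → J3 → J6 → J2 → J5 → J7
Completion times:
  J1: C=2
  J4: C=5
  J3: C=9
  J6: C=26
  J2: C=44
  J5: C=63
  J7: C=84
Sum = 233, n = 7
Mean flow = 233/7
= 33.29


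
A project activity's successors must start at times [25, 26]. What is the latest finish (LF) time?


LF = min of all successor start times
Successors start at: [25, 26]
LF = min(25, 26)
= 25


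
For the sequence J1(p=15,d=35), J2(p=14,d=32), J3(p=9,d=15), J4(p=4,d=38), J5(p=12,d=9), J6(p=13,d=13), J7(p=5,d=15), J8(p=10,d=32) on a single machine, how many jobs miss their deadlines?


Completion vs due date:
  J1: C=15, d=35 → on time
  J2: C=29, d=32 → on time
  J3: C=38, d=15 → TARDY
  J4: C=42, d=38 → TARDY
  J5: C=54, d=9 → TARDY
  J6: C=67, d=13 → TARDY
  J7: C=72, d=15 → TARDY
  J8: C=82, d=32 → TARDY
Tardy jobs: J3, J4, J5, J6, J7, J8
Count = 6


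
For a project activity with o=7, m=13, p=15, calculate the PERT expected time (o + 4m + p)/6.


te = (o + 4m + p) / 6
= (7 + 4×13 + 15) / 6
= (7 + 52 + 15) / 6
= 74 / 6
= 12.33


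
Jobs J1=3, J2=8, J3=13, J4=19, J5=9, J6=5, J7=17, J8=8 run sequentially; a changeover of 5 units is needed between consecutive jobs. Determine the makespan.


Makespan = Σ processing + (n-1) × setup
= (3 + 8 + 13 + 19 + 9 + 5 + 17 + 8) + (8-1)×5
= 82 + 35
= 117 time units


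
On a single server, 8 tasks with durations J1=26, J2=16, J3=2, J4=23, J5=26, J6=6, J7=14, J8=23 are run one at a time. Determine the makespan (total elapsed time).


Sequential makespan: sum all processing times
= 26 + 16 + 2 + 23 + 26 + 6 + 14 + 23
= 136 time units


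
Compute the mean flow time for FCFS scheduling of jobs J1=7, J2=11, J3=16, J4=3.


Completion times:
  J1: completes at 7
  J2: completes at 18
  J3: completes at 34
  J4: completes at 37
Sum = 96
Average = 96/4
= 24.00


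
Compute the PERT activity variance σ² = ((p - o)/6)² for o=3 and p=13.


σ² = ((p - o) / 6)² = (p - o)² / 36
= (13 - 3)² / 36
= 10² / 36
= 100 / 36
= 2.7778


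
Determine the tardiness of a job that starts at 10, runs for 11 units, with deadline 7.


Completion = start + processing = 10 + 11 = 21
Tardiness = max(0, C - d) = max(0, 21 - 7)
= max(0, 14)
= 14


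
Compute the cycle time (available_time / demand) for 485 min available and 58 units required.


Cycle time = available time / demand
= 485 / 58
= 8.36 min/unit


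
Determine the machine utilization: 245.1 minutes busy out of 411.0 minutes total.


Utilization = busy / total × 100
= 245.1 / 411.0 × 100
= 59.6%


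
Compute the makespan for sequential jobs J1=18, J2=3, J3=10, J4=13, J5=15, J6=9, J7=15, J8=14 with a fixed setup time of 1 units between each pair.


Makespan = Σ processing + (n-1) × setup
= (18 + 3 + 10 + 13 + 15 + 9 + 15 + 14) + (8-1)×1
= 97 + 7
= 104 time units


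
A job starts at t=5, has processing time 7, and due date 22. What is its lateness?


Completion = 5 + 7 = 12
Lateness = C - d = 12 - 22
= -10


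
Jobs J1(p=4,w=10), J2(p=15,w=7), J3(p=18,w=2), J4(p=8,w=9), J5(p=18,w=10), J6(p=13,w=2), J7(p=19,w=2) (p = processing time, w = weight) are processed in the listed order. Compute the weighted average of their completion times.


Completion times:
  J1: C=4, w×C=10×4=40
  J2: C=19, w×C=7×19=133
  J3: C=37, w×C=2×37=74
  J4: C=45, w×C=9×45=405
  J5: C=63, w×C=10×63=630
  J6: C=76, w×C=2×76=152
  J7: C=95, w×C=2×95=190
Sum w×C = 1624
Sum w = 42
Weighted avg = 1624/42
= 38.67


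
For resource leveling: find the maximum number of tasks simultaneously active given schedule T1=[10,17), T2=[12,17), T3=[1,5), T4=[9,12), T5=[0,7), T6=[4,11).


Check each time point for overlaps:
  t=4: 3 tasks active (T3, T5, T6)
Max concurrent = 3


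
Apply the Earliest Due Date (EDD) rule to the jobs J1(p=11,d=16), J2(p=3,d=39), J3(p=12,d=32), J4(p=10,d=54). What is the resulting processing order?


EDD: sort by earliest due date
  J1: d=16, p=11
  J3: d=32, p=12
  J2: d=39, p=3
  J4: d=54, p=10
Order: J1 → J3 → J2 → J4


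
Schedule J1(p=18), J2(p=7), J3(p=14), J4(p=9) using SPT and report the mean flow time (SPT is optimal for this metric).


SPT order: J2 → J4 → J3 → J1
Completion times:
  J2: C=7
  J4: C=16
  J3: C=30
  J1: C=48
Sum = 101, n = 4
Mean flow = 101/4
= 25.25


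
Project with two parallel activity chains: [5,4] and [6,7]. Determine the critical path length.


Path A: 5 + 4 = 9
Path B: 6 + 7 = 13
Critical path = longest = max(9, 13)
= 13 (Path B)


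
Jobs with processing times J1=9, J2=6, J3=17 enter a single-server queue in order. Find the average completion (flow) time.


Completion times:
  J1: completes at 9
  J2: completes at 15
  J3: completes at 32
Sum = 56
Average = 56/3
= 18.67


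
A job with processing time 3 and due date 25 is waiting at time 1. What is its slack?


Slack = due - current_time - processing
= 25 - 1 - 3
= 21


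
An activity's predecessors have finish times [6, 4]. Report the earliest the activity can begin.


ES = max of all predecessor completion times
Predecessors: [6, 4]
ES = max(6, 4)
= 6


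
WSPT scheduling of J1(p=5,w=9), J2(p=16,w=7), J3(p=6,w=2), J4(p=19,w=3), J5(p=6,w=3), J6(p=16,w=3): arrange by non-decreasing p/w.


WSPT (Smith's rule): sort by p/w ascending
  J1: p/w = 5/9 = 0.556
  J5: p/w = 6/3 = 2.000
  J2: p/w = 16/7 = 2.286
  J3: p/w = 6/2 = 3.000
  J6: p/w = 16/3 = 5.333
  J4: p/w = 19/3 = 6.333
Order: J1 → J5 → J2 → J3 → J6 → J4


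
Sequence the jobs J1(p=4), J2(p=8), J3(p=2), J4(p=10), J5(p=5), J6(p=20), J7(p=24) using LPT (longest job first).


LPT: sort by longest processing time first
  J7: p=24
  J6: p=20
  J4: p=10
  J2: p=8
  J5: p=5
  J1: p=4
  J3: p=2
Order: J7 → J6 → J4 → J2 → J5 → J1 → J3


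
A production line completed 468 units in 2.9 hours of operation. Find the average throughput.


Throughput = units / time
= 468 / 2.9
= 161.4 units/hour


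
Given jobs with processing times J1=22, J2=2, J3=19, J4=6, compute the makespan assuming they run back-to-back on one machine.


Sequential makespan: sum all processing times
= 22 + 2 + 19 + 6
= 49 time units


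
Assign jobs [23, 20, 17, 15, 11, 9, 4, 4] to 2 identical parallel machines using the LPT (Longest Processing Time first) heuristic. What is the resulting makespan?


Jobs (LPT sorted): [23, 20, 17, 15, 11, 9, 4, 4]
Machines: 2
  J=23 → Machine 1 (load: 0+23=23)
  J=20 → Machine 2 (load: 0+20=20)
  J=17 → Machine 2 (load: 20+17=37)
  J=15 → Machine 1 (load: 23+15=38)
  J=11 → Machine 2 (load: 37+11=48)
  J=9 → Machine 1 (load: 38+9=47)
  J=4 → Machine 1 (load: 47+4=51)
  J=4 → Machine 2 (load: 48+4=52)
Machine loads: [51, 52]
Makespan = max = 52 time units


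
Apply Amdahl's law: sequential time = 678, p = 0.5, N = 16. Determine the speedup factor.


Amdahl's law: T_p = T × ((1-p) + p/N)
= 678 × ((1-0.5) + 0.5/16)
= 678 × (0.50 + 0.0312)
= 678 × 0.5312
= 360.19
Speedup = 678/360.19
= 1.88×


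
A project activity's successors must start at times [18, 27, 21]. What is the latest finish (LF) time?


LF = min of all successor start times
Successors start at: [18, 27, 21]
LF = min(18, 27, 21)
= 18


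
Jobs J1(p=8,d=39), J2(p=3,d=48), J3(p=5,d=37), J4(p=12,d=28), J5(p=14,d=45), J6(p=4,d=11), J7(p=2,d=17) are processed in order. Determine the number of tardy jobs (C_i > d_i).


Completion vs due date:
  J1: C=8, d=39 → on time
  J2: C=11, d=48 → on time
  J3: C=16, d=37 → on time
  J4: C=28, d=28 → on time
  J5: C=42, d=45 → on time
  J6: C=46, d=11 → TARDY
  J7: C=48, d=17 → TARDY
Tardy jobs: J6, J7
Count = 2


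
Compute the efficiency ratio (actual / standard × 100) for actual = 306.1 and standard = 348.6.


Efficiency = (actual / standard) × 100
= (306.1 / 348.6) × 100
= 87.8%


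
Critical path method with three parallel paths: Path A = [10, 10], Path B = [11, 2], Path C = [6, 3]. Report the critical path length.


Path A: 10 + 10 = 20
Path B: 11 + 2 = 13
Path C: 6 + 3 = 9
Critical path = longest = max(20, 13, 9)
= 20 (Path A)
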